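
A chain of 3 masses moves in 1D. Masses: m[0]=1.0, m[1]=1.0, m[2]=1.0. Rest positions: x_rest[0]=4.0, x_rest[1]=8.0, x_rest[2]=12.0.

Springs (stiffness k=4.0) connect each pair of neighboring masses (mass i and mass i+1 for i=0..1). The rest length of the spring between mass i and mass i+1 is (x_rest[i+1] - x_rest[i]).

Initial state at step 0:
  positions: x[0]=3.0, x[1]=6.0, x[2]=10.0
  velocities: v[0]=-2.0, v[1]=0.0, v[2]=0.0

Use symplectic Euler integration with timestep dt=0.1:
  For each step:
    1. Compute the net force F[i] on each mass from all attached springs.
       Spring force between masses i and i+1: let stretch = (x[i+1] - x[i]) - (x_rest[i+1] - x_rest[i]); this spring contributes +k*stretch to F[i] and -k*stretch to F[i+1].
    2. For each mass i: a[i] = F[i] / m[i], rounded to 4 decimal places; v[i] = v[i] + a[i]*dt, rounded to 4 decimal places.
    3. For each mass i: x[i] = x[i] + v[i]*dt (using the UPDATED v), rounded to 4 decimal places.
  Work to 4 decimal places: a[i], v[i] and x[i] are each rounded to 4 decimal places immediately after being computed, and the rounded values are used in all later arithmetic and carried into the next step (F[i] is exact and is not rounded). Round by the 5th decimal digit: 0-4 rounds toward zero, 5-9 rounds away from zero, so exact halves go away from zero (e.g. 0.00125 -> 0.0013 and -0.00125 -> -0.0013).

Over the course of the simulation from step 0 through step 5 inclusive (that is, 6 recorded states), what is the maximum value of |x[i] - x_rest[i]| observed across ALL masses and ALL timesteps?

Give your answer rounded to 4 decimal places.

Step 0: x=[3.0000 6.0000 10.0000] v=[-2.0000 0.0000 0.0000]
Step 1: x=[2.7600 6.0400 10.0000] v=[-2.4000 0.4000 0.0000]
Step 2: x=[2.4912 6.1072 10.0016] v=[-2.6880 0.6720 0.0160]
Step 3: x=[2.2070 6.1855 10.0074] v=[-2.8416 0.7834 0.0582]
Step 4: x=[1.9220 6.2576 10.0203] v=[-2.8502 0.7208 0.1294]
Step 5: x=[1.6504 6.3068 10.0427] v=[-2.7160 0.4916 0.2243]
Max displacement = 2.3496

Answer: 2.3496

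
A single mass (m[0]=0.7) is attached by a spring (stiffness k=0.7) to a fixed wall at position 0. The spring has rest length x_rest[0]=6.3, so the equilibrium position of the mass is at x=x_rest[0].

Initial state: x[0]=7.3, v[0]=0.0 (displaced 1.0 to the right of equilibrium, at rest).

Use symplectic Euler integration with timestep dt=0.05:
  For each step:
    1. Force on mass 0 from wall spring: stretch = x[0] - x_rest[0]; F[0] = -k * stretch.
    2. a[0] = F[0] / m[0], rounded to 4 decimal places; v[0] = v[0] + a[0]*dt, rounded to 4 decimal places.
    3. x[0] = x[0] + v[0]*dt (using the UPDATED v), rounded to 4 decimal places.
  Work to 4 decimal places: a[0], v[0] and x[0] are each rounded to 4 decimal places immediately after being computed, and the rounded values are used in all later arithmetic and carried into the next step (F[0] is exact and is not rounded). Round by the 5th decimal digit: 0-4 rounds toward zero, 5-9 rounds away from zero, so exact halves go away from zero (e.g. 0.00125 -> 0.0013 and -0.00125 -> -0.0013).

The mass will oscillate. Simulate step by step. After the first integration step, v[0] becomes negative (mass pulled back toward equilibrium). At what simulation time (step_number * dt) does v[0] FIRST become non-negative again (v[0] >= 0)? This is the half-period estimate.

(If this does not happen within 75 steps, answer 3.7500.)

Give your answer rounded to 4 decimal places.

Step 0: x=[7.3000] v=[0.0000]
Step 1: x=[7.2975] v=[-0.0500]
Step 2: x=[7.2925] v=[-0.0999]
Step 3: x=[7.2850] v=[-0.1495]
Step 4: x=[7.2751] v=[-0.1988]
Step 5: x=[7.2627] v=[-0.2476]
Step 6: x=[7.2479] v=[-0.2957]
Step 7: x=[7.2307] v=[-0.3431]
Step 8: x=[7.2112] v=[-0.3896]
Step 9: x=[7.1894] v=[-0.4352]
Step 10: x=[7.1654] v=[-0.4797]
Step 11: x=[7.1393] v=[-0.5230]
Step 12: x=[7.1111] v=[-0.5650]
Step 13: x=[7.0808] v=[-0.6056]
Step 14: x=[7.0486] v=[-0.6446]
Step 15: x=[7.0145] v=[-0.6820]
Step 16: x=[6.9786] v=[-0.7177]
Step 17: x=[6.9410] v=[-0.7516]
Step 18: x=[6.9018] v=[-0.7837]
Step 19: x=[6.8611] v=[-0.8138]
Step 20: x=[6.8190] v=[-0.8419]
Step 21: x=[6.7756] v=[-0.8679]
Step 22: x=[6.7310] v=[-0.8917]
Step 23: x=[6.6853] v=[-0.9133]
Step 24: x=[6.6387] v=[-0.9326]
Step 25: x=[6.5912] v=[-0.9495]
Step 26: x=[6.5430] v=[-0.9641]
Step 27: x=[6.4942] v=[-0.9763]
Step 28: x=[6.4449] v=[-0.9860]
Step 29: x=[6.3952] v=[-0.9932]
Step 30: x=[6.3453] v=[-0.9980]
Step 31: x=[6.2953] v=[-1.0003]
Step 32: x=[6.2453] v=[-1.0001]
Step 33: x=[6.1954] v=[-0.9974]
Step 34: x=[6.1458] v=[-0.9922]
Step 35: x=[6.0966] v=[-0.9845]
Step 36: x=[6.0479] v=[-0.9743]
Step 37: x=[5.9998] v=[-0.9617]
Step 38: x=[5.9525] v=[-0.9467]
Step 39: x=[5.9060] v=[-0.9293]
Step 40: x=[5.8605] v=[-0.9096]
Step 41: x=[5.8161] v=[-0.8876]
Step 42: x=[5.7729] v=[-0.8634]
Step 43: x=[5.7311] v=[-0.8370]
Step 44: x=[5.6907] v=[-0.8086]
Step 45: x=[5.6518] v=[-0.7781]
Step 46: x=[5.6145] v=[-0.7457]
Step 47: x=[5.5789] v=[-0.7114]
Step 48: x=[5.5451] v=[-0.6753]
Step 49: x=[5.5132] v=[-0.6376]
Step 50: x=[5.4833] v=[-0.5983]
Step 51: x=[5.4554] v=[-0.5575]
Step 52: x=[5.4296] v=[-0.5153]
Step 53: x=[5.4060] v=[-0.4718]
Step 54: x=[5.3846] v=[-0.4271]
Step 55: x=[5.3655] v=[-0.3813]
Step 56: x=[5.3488] v=[-0.3346]
Step 57: x=[5.3345] v=[-0.2870]
Step 58: x=[5.3226] v=[-0.2387]
Step 59: x=[5.3131] v=[-0.1898]
Step 60: x=[5.3061] v=[-0.1405]
Step 61: x=[5.3016] v=[-0.0908]
Step 62: x=[5.2996] v=[-0.0409]
Step 63: x=[5.3001] v=[0.0091]
First v>=0 after going negative at step 63, time=3.1500

Answer: 3.1500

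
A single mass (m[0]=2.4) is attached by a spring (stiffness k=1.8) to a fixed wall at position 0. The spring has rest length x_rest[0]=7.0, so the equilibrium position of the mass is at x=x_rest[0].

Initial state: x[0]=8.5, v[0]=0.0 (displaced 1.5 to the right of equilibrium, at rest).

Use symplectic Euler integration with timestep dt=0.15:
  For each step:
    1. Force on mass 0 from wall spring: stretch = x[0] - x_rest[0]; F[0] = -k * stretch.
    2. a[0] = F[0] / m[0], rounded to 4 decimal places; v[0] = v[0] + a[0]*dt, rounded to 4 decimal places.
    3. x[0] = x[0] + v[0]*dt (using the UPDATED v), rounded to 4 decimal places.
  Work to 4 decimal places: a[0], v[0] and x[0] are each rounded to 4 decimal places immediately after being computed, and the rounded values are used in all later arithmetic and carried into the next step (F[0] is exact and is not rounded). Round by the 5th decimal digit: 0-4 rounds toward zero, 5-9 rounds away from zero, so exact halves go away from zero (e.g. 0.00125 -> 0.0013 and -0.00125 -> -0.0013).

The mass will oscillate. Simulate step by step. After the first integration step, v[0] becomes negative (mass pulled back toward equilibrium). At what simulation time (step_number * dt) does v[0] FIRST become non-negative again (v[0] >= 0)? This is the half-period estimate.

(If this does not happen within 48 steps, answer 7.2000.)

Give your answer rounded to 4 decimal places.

Step 0: x=[8.5000] v=[0.0000]
Step 1: x=[8.4747] v=[-0.1688]
Step 2: x=[8.4245] v=[-0.3347]
Step 3: x=[8.3503] v=[-0.4950]
Step 4: x=[8.2533] v=[-0.6469]
Step 5: x=[8.1351] v=[-0.7879]
Step 6: x=[7.9978] v=[-0.9156]
Step 7: x=[7.8436] v=[-1.0279]
Step 8: x=[7.6752] v=[-1.1228]
Step 9: x=[7.4954] v=[-1.1988]
Step 10: x=[7.3072] v=[-1.2545]
Step 11: x=[7.1138] v=[-1.2891]
Step 12: x=[6.9185] v=[-1.3019]
Step 13: x=[6.7246] v=[-1.2927]
Step 14: x=[6.5353] v=[-1.2617]
Step 15: x=[6.3539] v=[-1.2094]
Step 16: x=[6.1834] v=[-1.1367]
Step 17: x=[6.0267] v=[-1.0448]
Step 18: x=[5.8864] v=[-0.9353]
Step 19: x=[5.7649] v=[-0.8100]
Step 20: x=[5.6642] v=[-0.6711]
Step 21: x=[5.5861] v=[-0.5208]
Step 22: x=[5.5318] v=[-0.3617]
Step 23: x=[5.5023] v=[-0.1965]
Step 24: x=[5.4981] v=[-0.0280]
Step 25: x=[5.5193] v=[0.1410]
First v>=0 after going negative at step 25, time=3.7500

Answer: 3.7500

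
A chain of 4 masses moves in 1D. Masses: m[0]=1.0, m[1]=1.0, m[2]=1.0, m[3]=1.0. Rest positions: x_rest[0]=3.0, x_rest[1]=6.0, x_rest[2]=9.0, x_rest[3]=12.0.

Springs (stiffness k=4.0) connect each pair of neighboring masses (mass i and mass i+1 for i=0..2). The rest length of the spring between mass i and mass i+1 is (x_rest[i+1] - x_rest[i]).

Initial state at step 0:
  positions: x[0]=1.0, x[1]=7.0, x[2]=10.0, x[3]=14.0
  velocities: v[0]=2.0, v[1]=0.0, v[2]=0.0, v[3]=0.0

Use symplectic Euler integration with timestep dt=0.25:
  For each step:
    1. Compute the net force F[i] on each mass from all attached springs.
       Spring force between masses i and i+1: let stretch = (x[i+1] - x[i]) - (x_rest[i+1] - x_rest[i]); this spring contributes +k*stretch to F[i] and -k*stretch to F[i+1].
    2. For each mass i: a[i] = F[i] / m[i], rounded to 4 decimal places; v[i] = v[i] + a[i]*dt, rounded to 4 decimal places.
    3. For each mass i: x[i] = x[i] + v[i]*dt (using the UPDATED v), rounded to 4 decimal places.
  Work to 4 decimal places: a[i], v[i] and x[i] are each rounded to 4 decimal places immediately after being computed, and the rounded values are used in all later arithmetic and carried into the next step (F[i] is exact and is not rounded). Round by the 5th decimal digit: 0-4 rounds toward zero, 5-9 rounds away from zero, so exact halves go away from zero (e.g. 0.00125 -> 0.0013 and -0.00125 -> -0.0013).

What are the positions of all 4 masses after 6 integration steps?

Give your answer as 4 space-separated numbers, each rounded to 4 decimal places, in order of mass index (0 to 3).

Step 0: x=[1.0000 7.0000 10.0000 14.0000] v=[2.0000 0.0000 0.0000 0.0000]
Step 1: x=[2.2500 6.2500 10.2500 13.7500] v=[5.0000 -3.0000 1.0000 -1.0000]
Step 2: x=[3.7500 5.5000 10.3750 13.3750] v=[6.0000 -3.0000 0.5000 -1.5000]
Step 3: x=[4.9375 5.5313 10.0313 13.0000] v=[4.7500 0.1250 -1.3750 -1.5000]
Step 4: x=[5.5235 6.5391 9.3047 12.6328] v=[2.3438 4.0312 -2.9063 -1.4687]
Step 5: x=[5.6134 7.9844 8.7188 12.1836] v=[0.3594 5.7812 -2.3438 -1.7968]
Step 6: x=[5.5460 9.0206 8.8155 11.6182] v=[-0.2696 4.1446 0.3866 -2.2616]

Answer: 5.5460 9.0206 8.8155 11.6182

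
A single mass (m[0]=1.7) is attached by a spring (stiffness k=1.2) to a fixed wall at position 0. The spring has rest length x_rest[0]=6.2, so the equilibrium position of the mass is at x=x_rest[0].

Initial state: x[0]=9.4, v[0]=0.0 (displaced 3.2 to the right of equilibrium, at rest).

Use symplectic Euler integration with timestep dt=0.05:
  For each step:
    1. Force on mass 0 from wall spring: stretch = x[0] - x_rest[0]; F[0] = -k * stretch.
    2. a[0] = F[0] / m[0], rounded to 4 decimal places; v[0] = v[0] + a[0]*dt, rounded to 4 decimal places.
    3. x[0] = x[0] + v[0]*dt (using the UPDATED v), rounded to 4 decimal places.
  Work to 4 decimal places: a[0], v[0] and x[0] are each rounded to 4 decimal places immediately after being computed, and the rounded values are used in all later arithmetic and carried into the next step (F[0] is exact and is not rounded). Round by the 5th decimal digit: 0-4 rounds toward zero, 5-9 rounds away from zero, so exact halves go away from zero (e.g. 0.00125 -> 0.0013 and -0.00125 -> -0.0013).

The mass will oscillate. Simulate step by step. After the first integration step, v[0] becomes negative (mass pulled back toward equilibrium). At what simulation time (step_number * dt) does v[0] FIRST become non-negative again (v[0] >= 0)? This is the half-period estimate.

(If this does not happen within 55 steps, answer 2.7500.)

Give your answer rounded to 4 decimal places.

Step 0: x=[9.4000] v=[0.0000]
Step 1: x=[9.3944] v=[-0.1129]
Step 2: x=[9.3831] v=[-0.2256]
Step 3: x=[9.3662] v=[-0.3379]
Step 4: x=[9.3437] v=[-0.4497]
Step 5: x=[9.3157] v=[-0.5607]
Step 6: x=[9.2822] v=[-0.6707]
Step 7: x=[9.2432] v=[-0.7795]
Step 8: x=[9.1989] v=[-0.8869]
Step 9: x=[9.1493] v=[-0.9927]
Step 10: x=[9.0945] v=[-1.0968]
Step 11: x=[9.0346] v=[-1.1990]
Step 12: x=[8.9697] v=[-1.2990]
Step 13: x=[8.8999] v=[-1.3968]
Step 14: x=[8.8253] v=[-1.4921]
Step 15: x=[8.7461] v=[-1.5848]
Step 16: x=[8.6624] v=[-1.6747]
Step 17: x=[8.5743] v=[-1.7616]
Step 18: x=[8.4820] v=[-1.8454]
Step 19: x=[8.3857] v=[-1.9259]
Step 20: x=[8.2856] v=[-2.0030]
Step 21: x=[8.1818] v=[-2.0766]
Step 22: x=[8.0745] v=[-2.1465]
Step 23: x=[7.9639] v=[-2.2127]
Step 24: x=[7.8502] v=[-2.2750]
Step 25: x=[7.7335] v=[-2.3332]
Step 26: x=[7.6141] v=[-2.3873]
Step 27: x=[7.4922] v=[-2.4372]
Step 28: x=[7.3681] v=[-2.4828]
Step 29: x=[7.2419] v=[-2.5240]
Step 30: x=[7.1139] v=[-2.5608]
Step 31: x=[6.9842] v=[-2.5931]
Step 32: x=[6.8532] v=[-2.6208]
Step 33: x=[6.7210] v=[-2.6439]
Step 34: x=[6.5879] v=[-2.6623]
Step 35: x=[6.4541] v=[-2.6760]
Step 36: x=[6.3199] v=[-2.6850]
Step 37: x=[6.1854] v=[-2.6892]
Step 38: x=[6.0510] v=[-2.6887]
Step 39: x=[5.9168] v=[-2.6834]
Step 40: x=[5.7831] v=[-2.6734]
Step 41: x=[5.6502] v=[-2.6587]
Step 42: x=[5.5182] v=[-2.6393]
Step 43: x=[5.3874] v=[-2.6152]
Step 44: x=[5.2581] v=[-2.5865]
Step 45: x=[5.1304] v=[-2.5533]
Step 46: x=[5.0046] v=[-2.5156]
Step 47: x=[4.8809] v=[-2.4734]
Step 48: x=[4.7596] v=[-2.4268]
Step 49: x=[4.6408] v=[-2.3760]
Step 50: x=[4.5248] v=[-2.3210]
Step 51: x=[4.4117] v=[-2.2619]
Step 52: x=[4.3018] v=[-2.1988]
Step 53: x=[4.1952] v=[-2.1318]
Step 54: x=[4.0922] v=[-2.0610]
Step 55: x=[3.9929] v=[-1.9866]
v[0] did not become non-negative within 55 steps; using fallback time=2.7500

Answer: 2.7500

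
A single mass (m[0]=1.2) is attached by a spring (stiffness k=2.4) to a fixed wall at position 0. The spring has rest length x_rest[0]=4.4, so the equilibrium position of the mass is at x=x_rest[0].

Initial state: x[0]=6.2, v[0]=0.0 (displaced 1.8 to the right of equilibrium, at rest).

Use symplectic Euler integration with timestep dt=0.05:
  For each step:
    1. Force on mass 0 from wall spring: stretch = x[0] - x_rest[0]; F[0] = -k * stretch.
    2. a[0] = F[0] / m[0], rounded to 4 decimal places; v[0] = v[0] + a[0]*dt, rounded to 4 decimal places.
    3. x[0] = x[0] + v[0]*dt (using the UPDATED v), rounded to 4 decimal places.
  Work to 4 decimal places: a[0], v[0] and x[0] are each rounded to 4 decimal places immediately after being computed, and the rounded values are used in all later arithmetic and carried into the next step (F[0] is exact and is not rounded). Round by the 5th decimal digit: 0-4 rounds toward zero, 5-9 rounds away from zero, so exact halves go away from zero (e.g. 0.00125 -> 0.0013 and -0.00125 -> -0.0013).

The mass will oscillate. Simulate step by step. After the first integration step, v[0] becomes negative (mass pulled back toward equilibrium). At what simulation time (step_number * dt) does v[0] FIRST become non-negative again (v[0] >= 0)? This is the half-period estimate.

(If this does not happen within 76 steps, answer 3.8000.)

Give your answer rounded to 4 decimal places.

Answer: 2.2500

Derivation:
Step 0: x=[6.2000] v=[0.0000]
Step 1: x=[6.1910] v=[-0.1800]
Step 2: x=[6.1730] v=[-0.3591]
Step 3: x=[6.1462] v=[-0.5364]
Step 4: x=[6.1107] v=[-0.7110]
Step 5: x=[6.0666] v=[-0.8821]
Step 6: x=[6.0142] v=[-1.0488]
Step 7: x=[5.9537] v=[-1.2102]
Step 8: x=[5.8854] v=[-1.3656]
Step 9: x=[5.8097] v=[-1.5141]
Step 10: x=[5.7269] v=[-1.6551]
Step 11: x=[5.6375] v=[-1.7878]
Step 12: x=[5.5419] v=[-1.9116]
Step 13: x=[5.4406] v=[-2.0258]
Step 14: x=[5.3341] v=[-2.1299]
Step 15: x=[5.2229] v=[-2.2233]
Step 16: x=[5.1076] v=[-2.3056]
Step 17: x=[4.9888] v=[-2.3764]
Step 18: x=[4.8670] v=[-2.4353]
Step 19: x=[4.7429] v=[-2.4820]
Step 20: x=[4.6171] v=[-2.5163]
Step 21: x=[4.4902] v=[-2.5380]
Step 22: x=[4.3629] v=[-2.5470]
Step 23: x=[4.2357] v=[-2.5433]
Step 24: x=[4.1094] v=[-2.5269]
Step 25: x=[3.9845] v=[-2.4978]
Step 26: x=[3.8617] v=[-2.4563]
Step 27: x=[3.7416] v=[-2.4025]
Step 28: x=[3.6248] v=[-2.3367]
Step 29: x=[3.5118] v=[-2.2592]
Step 30: x=[3.4033] v=[-2.1704]
Step 31: x=[3.2998] v=[-2.0707]
Step 32: x=[3.2018] v=[-1.9607]
Step 33: x=[3.1098] v=[-1.8409]
Step 34: x=[3.0242] v=[-1.7119]
Step 35: x=[2.9455] v=[-1.5743]
Step 36: x=[2.8741] v=[-1.4289]
Step 37: x=[2.8103] v=[-1.2763]
Step 38: x=[2.7544] v=[-1.1173]
Step 39: x=[2.7068] v=[-0.9527]
Step 40: x=[2.6676] v=[-0.7834]
Step 41: x=[2.6371] v=[-0.6102]
Step 42: x=[2.6154] v=[-0.4339]
Step 43: x=[2.6026] v=[-0.2554]
Step 44: x=[2.5988] v=[-0.0757]
Step 45: x=[2.6040] v=[0.1044]
First v>=0 after going negative at step 45, time=2.2500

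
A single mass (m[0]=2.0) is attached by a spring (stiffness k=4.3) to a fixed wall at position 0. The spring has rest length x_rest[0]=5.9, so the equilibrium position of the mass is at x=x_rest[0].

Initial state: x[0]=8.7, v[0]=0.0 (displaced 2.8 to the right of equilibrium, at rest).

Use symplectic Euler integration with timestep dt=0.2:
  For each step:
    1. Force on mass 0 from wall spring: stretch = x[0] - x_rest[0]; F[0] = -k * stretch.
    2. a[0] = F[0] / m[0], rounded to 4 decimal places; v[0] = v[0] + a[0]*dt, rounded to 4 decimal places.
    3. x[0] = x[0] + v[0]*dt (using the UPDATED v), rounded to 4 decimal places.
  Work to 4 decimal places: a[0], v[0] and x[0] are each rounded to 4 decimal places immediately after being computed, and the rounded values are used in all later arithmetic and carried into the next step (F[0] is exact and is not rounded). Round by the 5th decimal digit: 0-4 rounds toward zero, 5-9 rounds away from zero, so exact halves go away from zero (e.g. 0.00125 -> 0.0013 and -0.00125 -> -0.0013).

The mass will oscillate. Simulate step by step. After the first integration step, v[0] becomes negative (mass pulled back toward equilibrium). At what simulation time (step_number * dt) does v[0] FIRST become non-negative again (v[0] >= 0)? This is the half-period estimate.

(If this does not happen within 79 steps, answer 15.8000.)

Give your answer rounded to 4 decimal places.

Step 0: x=[8.7000] v=[0.0000]
Step 1: x=[8.4592] v=[-1.2040]
Step 2: x=[7.9983] v=[-2.3045]
Step 3: x=[7.3569] v=[-3.2068]
Step 4: x=[6.5902] v=[-3.8333]
Step 5: x=[5.7642] v=[-4.1301]
Step 6: x=[4.9499] v=[-4.0717]
Step 7: x=[4.2173] v=[-3.6632]
Step 8: x=[3.6294] v=[-2.9396]
Step 9: x=[3.2368] v=[-1.9632]
Step 10: x=[3.0732] v=[-0.8180]
Step 11: x=[3.1527] v=[0.3975]
First v>=0 after going negative at step 11, time=2.2000

Answer: 2.2000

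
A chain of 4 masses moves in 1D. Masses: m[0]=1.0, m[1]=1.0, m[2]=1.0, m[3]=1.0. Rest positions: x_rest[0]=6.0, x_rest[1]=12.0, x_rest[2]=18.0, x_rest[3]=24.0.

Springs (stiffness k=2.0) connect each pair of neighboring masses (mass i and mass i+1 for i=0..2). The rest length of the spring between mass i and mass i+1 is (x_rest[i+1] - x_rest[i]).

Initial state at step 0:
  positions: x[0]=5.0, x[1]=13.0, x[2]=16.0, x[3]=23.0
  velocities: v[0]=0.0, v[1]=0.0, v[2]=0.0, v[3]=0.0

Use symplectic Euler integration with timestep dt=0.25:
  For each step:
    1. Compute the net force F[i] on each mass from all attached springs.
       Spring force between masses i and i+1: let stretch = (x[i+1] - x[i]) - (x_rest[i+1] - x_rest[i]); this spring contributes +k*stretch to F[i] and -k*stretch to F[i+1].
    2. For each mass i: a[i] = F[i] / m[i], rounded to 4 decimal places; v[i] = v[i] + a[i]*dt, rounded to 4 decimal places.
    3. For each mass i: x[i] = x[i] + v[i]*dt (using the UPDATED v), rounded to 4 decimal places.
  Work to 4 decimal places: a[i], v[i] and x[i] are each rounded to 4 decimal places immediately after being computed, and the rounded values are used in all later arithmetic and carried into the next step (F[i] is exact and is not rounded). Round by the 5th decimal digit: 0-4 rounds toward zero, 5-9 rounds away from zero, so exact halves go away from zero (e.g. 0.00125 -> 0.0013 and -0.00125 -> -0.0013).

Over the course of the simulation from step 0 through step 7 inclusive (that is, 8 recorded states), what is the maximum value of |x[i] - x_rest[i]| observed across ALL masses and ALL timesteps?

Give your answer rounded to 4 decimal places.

Step 0: x=[5.0000 13.0000 16.0000 23.0000] v=[0.0000 0.0000 0.0000 0.0000]
Step 1: x=[5.2500 12.3750 16.5000 22.8750] v=[1.0000 -2.5000 2.0000 -0.5000]
Step 2: x=[5.6406 11.3750 17.2813 22.7031] v=[1.5625 -4.0000 3.1250 -0.6875]
Step 3: x=[5.9980 10.3965 18.0020 22.6035] v=[1.4297 -3.9141 2.8828 -0.3984]
Step 4: x=[6.1553 9.8189 18.3472 22.6787] v=[0.6290 -2.3106 1.3808 0.3009]
Step 5: x=[6.0205 9.8494 18.1678 22.9625] v=[-0.5392 0.1218 -0.7176 1.1352]
Step 6: x=[5.6143 10.4411 17.5479 23.3970] v=[-1.6248 2.3666 -2.4795 1.7379]
Step 7: x=[5.0615 11.3178 16.7708 23.8504] v=[-2.2114 3.5066 -3.1084 1.8134]
Max displacement = 2.1811

Answer: 2.1811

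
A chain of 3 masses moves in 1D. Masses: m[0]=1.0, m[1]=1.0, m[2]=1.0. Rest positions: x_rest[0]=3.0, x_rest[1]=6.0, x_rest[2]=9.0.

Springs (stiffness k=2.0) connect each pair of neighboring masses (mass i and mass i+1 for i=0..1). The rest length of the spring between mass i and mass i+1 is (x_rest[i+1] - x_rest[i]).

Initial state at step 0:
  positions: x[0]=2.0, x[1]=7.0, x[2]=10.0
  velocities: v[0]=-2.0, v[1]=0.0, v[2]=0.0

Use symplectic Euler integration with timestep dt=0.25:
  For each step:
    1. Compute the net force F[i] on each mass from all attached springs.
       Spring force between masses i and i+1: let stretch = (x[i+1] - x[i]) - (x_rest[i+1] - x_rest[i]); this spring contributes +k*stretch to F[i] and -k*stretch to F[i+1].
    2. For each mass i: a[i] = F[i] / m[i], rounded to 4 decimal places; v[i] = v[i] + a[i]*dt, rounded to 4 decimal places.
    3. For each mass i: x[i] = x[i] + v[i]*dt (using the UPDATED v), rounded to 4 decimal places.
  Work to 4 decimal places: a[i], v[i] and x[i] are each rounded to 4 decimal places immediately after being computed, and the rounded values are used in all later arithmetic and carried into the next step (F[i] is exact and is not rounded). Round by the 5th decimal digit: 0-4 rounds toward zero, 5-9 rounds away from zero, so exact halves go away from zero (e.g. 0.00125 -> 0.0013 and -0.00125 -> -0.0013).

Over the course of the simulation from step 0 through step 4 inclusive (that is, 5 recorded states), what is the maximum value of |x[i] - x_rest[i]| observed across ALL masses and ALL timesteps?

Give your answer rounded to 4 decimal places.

Answer: 1.2500

Derivation:
Step 0: x=[2.0000 7.0000 10.0000] v=[-2.0000 0.0000 0.0000]
Step 1: x=[1.7500 6.7500 10.0000] v=[-1.0000 -1.0000 0.0000]
Step 2: x=[1.7500 6.2813 9.9688] v=[0.0000 -1.8750 -0.1250]
Step 3: x=[1.9414 5.7071 9.8516] v=[0.7657 -2.2969 -0.4688]
Step 4: x=[2.2286 5.1802 9.5913] v=[1.1486 -2.1075 -1.0411]
Max displacement = 1.2500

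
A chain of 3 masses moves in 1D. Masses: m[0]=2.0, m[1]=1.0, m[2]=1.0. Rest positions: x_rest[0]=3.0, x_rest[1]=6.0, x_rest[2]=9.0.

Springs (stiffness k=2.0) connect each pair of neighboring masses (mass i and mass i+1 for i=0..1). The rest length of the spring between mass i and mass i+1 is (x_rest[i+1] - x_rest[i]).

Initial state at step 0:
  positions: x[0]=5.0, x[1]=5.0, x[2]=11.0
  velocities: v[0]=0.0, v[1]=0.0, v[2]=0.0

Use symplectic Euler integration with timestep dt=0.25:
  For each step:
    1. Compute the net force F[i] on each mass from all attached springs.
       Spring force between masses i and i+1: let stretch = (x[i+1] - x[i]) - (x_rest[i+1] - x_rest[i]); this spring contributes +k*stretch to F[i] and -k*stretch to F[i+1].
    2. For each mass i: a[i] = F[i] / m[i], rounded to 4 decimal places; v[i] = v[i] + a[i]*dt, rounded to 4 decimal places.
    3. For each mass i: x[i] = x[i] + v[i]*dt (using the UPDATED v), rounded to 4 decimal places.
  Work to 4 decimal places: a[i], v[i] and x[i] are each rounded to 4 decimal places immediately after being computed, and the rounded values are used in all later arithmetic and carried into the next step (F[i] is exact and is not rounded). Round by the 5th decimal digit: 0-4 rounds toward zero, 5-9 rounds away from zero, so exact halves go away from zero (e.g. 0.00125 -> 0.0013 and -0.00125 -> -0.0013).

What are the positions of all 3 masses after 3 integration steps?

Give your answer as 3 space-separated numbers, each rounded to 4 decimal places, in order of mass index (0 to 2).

Answer: 4.1482 8.3003 9.4033

Derivation:
Step 0: x=[5.0000 5.0000 11.0000] v=[0.0000 0.0000 0.0000]
Step 1: x=[4.8125 5.7500 10.6250] v=[-0.7500 3.0000 -1.5000]
Step 2: x=[4.4961 6.9922 10.0156] v=[-1.2656 4.9688 -2.4375]
Step 3: x=[4.1482 8.3003 9.4033] v=[-1.3916 5.2325 -2.4492]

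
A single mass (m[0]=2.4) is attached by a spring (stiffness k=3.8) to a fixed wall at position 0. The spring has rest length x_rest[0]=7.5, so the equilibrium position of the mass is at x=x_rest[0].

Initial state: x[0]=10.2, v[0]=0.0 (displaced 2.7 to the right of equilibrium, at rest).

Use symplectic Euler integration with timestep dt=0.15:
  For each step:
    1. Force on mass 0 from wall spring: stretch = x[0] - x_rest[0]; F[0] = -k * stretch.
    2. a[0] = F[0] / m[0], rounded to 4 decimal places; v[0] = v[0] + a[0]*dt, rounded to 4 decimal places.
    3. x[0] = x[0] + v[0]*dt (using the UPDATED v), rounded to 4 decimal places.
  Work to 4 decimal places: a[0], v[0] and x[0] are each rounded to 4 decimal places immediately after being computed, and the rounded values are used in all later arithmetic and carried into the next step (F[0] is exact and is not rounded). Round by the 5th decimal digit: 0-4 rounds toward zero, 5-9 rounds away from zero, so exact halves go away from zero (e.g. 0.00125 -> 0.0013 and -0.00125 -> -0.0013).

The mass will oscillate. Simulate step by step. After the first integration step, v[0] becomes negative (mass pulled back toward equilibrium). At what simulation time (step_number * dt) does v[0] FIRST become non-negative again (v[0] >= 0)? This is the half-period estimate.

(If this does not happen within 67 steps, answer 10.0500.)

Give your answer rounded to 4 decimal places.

Step 0: x=[10.2000] v=[0.0000]
Step 1: x=[10.1038] v=[-0.6413]
Step 2: x=[9.9148] v=[-1.2597]
Step 3: x=[9.6398] v=[-1.8332]
Step 4: x=[9.2886] v=[-2.3414]
Step 5: x=[8.8737] v=[-2.7662]
Step 6: x=[8.4098] v=[-3.0925]
Step 7: x=[7.9135] v=[-3.3086]
Step 8: x=[7.4025] v=[-3.4068]
Step 9: x=[6.8950] v=[-3.3836]
Step 10: x=[6.4090] v=[-3.2399]
Step 11: x=[5.9619] v=[-2.9808]
Step 12: x=[5.5696] v=[-2.6155]
Step 13: x=[5.2461] v=[-2.1570]
Step 14: x=[5.0028] v=[-1.6217]
Step 15: x=[4.8485] v=[-1.0286]
Step 16: x=[4.7887] v=[-0.3989]
Step 17: x=[4.8255] v=[0.2450]
First v>=0 after going negative at step 17, time=2.5500

Answer: 2.5500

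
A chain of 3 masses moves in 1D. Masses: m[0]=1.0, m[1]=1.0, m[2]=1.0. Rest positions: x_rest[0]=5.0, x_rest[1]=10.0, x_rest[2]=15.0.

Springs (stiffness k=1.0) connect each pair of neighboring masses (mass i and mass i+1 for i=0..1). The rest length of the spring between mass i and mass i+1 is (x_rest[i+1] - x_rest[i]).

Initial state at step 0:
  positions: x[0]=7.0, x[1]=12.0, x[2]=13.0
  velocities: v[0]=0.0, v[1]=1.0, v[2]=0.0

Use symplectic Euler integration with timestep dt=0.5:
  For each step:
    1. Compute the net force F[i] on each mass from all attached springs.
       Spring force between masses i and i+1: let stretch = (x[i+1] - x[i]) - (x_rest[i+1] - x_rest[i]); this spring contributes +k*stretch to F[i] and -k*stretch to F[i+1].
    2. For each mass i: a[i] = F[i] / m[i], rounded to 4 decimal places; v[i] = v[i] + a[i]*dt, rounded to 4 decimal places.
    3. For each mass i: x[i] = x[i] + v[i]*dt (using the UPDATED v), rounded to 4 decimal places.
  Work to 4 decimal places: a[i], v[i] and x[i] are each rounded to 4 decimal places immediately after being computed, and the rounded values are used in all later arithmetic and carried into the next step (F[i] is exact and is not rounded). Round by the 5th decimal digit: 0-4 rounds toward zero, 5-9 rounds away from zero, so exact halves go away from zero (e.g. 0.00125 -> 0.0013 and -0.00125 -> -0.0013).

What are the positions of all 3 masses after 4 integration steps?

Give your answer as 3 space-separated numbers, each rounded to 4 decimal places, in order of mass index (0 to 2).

Answer: 5.5547 10.2188 18.2266

Derivation:
Step 0: x=[7.0000 12.0000 13.0000] v=[0.0000 1.0000 0.0000]
Step 1: x=[7.0000 11.5000 14.0000] v=[0.0000 -1.0000 2.0000]
Step 2: x=[6.8750 10.5000 15.6250] v=[-0.2500 -2.0000 3.2500]
Step 3: x=[6.4063 9.8750 17.2188] v=[-0.9375 -1.2500 3.1875]
Step 4: x=[5.5547 10.2188 18.2266] v=[-1.7032 0.6876 2.0156]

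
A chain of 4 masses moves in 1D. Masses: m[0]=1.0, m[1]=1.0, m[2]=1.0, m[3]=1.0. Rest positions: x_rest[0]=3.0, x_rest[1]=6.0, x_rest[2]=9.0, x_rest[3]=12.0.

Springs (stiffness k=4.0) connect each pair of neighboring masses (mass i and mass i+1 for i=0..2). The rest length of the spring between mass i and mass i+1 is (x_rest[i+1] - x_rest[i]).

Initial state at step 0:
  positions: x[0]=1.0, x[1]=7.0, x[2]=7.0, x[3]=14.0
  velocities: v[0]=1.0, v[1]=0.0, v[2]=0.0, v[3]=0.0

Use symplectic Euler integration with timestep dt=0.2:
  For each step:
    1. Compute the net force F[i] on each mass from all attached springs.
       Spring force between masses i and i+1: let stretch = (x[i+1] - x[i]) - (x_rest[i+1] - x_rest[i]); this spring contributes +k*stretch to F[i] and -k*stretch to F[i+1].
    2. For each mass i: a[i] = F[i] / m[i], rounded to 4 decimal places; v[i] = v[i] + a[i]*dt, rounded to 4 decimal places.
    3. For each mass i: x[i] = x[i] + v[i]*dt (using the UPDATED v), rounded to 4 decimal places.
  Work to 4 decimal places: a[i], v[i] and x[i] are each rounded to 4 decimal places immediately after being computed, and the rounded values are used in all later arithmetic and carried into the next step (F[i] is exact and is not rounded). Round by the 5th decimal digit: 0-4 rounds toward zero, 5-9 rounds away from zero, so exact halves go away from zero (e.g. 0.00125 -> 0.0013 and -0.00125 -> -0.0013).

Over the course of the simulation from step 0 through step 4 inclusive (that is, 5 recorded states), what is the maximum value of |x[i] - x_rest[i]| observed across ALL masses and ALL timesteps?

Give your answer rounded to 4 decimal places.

Answer: 2.1535

Derivation:
Step 0: x=[1.0000 7.0000 7.0000 14.0000] v=[1.0000 0.0000 0.0000 0.0000]
Step 1: x=[1.6800 6.0400 8.1200 13.3600] v=[3.4000 -4.8000 5.6000 -3.2000]
Step 2: x=[2.5776 4.7152 9.7456 12.3616] v=[4.4880 -6.6240 8.1280 -4.9920]
Step 3: x=[3.3372 3.8532 10.9849 11.4246] v=[3.7981 -4.3098 6.1965 -4.6848]
Step 4: x=[3.6994 4.0498 11.1535 10.8973] v=[1.8109 0.9828 0.8429 -2.6366]
Max displacement = 2.1535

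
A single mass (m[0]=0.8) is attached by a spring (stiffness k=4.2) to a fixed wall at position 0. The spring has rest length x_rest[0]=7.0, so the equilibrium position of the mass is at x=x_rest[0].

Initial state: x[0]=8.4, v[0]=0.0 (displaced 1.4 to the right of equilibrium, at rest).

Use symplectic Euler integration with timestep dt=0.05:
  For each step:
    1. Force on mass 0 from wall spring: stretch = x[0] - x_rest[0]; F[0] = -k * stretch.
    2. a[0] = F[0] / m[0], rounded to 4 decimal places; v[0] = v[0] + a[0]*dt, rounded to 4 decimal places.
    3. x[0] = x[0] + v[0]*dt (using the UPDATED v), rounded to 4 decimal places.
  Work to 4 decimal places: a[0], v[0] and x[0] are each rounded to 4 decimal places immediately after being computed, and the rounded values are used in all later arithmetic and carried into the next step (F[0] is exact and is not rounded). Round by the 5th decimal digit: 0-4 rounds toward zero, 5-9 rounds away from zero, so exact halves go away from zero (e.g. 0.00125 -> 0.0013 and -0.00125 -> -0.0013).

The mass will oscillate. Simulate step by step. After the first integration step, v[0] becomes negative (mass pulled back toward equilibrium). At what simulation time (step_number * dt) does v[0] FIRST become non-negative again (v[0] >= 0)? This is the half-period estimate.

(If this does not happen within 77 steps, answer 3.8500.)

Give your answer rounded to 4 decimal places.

Answer: 1.4000

Derivation:
Step 0: x=[8.4000] v=[0.0000]
Step 1: x=[8.3816] v=[-0.3675]
Step 2: x=[8.3451] v=[-0.7302]
Step 3: x=[8.2909] v=[-1.0833]
Step 4: x=[8.2198] v=[-1.4222]
Step 5: x=[8.1327] v=[-1.7424]
Step 6: x=[8.0307] v=[-2.0397]
Step 7: x=[7.9152] v=[-2.3103]
Step 8: x=[7.7877] v=[-2.5505]
Step 9: x=[7.6498] v=[-2.7573]
Step 10: x=[7.5034] v=[-2.9279]
Step 11: x=[7.3504] v=[-3.0600]
Step 12: x=[7.1928] v=[-3.1520]
Step 13: x=[7.0327] v=[-3.2026]
Step 14: x=[6.8721] v=[-3.2112]
Step 15: x=[6.7132] v=[-3.1776]
Step 16: x=[6.5581] v=[-3.1023]
Step 17: x=[6.4088] v=[-2.9863]
Step 18: x=[6.2672] v=[-2.8311]
Step 19: x=[6.1353] v=[-2.6387]
Step 20: x=[6.0147] v=[-2.4117]
Step 21: x=[5.9070] v=[-2.1531]
Step 22: x=[5.8137] v=[-1.8662]
Step 23: x=[5.7360] v=[-1.5548]
Step 24: x=[5.6749] v=[-1.2230]
Step 25: x=[5.6311] v=[-0.8752]
Step 26: x=[5.6053] v=[-0.5159]
Step 27: x=[5.5978] v=[-0.1498]
Step 28: x=[5.6087] v=[0.2183]
First v>=0 after going negative at step 28, time=1.4000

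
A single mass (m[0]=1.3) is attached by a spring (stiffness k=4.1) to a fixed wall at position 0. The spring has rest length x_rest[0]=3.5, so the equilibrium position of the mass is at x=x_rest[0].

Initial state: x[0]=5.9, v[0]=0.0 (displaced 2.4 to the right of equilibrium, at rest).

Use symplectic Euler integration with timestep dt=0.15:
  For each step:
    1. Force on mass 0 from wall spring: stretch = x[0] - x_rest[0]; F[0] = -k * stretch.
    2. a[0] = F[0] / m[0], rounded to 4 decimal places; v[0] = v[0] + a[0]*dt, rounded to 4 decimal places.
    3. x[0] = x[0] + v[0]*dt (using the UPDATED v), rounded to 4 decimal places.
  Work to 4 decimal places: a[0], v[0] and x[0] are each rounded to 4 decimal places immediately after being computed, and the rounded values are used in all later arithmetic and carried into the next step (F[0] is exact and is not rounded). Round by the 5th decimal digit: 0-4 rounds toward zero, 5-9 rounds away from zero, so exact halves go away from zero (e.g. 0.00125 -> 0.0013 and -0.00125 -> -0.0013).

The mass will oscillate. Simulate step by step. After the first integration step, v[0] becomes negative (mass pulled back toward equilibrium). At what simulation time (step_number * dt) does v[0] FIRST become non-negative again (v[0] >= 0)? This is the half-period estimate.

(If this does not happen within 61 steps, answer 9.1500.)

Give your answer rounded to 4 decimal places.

Answer: 1.8000

Derivation:
Step 0: x=[5.9000] v=[0.0000]
Step 1: x=[5.7297] v=[-1.1354]
Step 2: x=[5.4012] v=[-2.1902]
Step 3: x=[4.9378] v=[-3.0896]
Step 4: x=[4.3723] v=[-3.7698]
Step 5: x=[3.7449] v=[-4.1825]
Step 6: x=[3.1001] v=[-4.2984]
Step 7: x=[2.4837] v=[-4.1092]
Step 8: x=[1.9394] v=[-3.6284]
Step 9: x=[1.5059] v=[-2.8901]
Step 10: x=[1.2139] v=[-1.9467]
Step 11: x=[1.0841] v=[-0.8652]
Step 12: x=[1.1258] v=[0.2777]
First v>=0 after going negative at step 12, time=1.8000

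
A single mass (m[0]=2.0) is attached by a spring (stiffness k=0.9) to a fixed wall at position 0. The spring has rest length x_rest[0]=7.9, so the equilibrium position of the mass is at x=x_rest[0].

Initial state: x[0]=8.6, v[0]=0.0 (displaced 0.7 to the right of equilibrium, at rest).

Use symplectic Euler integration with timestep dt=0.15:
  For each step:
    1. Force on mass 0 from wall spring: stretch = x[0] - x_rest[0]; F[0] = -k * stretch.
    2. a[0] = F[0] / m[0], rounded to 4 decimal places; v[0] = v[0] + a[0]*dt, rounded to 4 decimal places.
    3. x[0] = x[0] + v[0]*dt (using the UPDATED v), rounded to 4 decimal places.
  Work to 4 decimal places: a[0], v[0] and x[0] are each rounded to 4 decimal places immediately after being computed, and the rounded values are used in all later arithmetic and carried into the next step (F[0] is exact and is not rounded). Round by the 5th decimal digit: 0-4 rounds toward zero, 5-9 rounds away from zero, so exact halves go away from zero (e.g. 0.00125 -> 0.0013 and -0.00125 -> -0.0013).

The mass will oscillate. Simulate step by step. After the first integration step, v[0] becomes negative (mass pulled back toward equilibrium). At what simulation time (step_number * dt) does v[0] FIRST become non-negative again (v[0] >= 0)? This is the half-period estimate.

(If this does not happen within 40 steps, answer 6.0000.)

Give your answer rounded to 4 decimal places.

Step 0: x=[8.6000] v=[0.0000]
Step 1: x=[8.5929] v=[-0.0473]
Step 2: x=[8.5788] v=[-0.0941]
Step 3: x=[8.5578] v=[-0.1399]
Step 4: x=[8.5302] v=[-0.1843]
Step 5: x=[8.4962] v=[-0.2268]
Step 6: x=[8.4562] v=[-0.2670]
Step 7: x=[8.4105] v=[-0.3045]
Step 8: x=[8.3597] v=[-0.3390]
Step 9: x=[8.3042] v=[-0.3700]
Step 10: x=[8.2446] v=[-0.3973]
Step 11: x=[8.1815] v=[-0.4206]
Step 12: x=[8.1156] v=[-0.4396]
Step 13: x=[8.0475] v=[-0.4542]
Step 14: x=[7.9779] v=[-0.4642]
Step 15: x=[7.9075] v=[-0.4695]
Step 16: x=[7.8370] v=[-0.4700]
Step 17: x=[7.7671] v=[-0.4657]
Step 18: x=[7.6986] v=[-0.4567]
Step 19: x=[7.6321] v=[-0.4431]
Step 20: x=[7.5684] v=[-0.4250]
Step 21: x=[7.5080] v=[-0.4026]
Step 22: x=[7.4516] v=[-0.3761]
Step 23: x=[7.3997] v=[-0.3458]
Step 24: x=[7.3529] v=[-0.3120]
Step 25: x=[7.3116] v=[-0.2751]
Step 26: x=[7.2763] v=[-0.2354]
Step 27: x=[7.2473] v=[-0.1933]
Step 28: x=[7.2249] v=[-0.1492]
Step 29: x=[7.2094] v=[-0.1036]
Step 30: x=[7.2009] v=[-0.0570]
Step 31: x=[7.1994] v=[-0.0098]
Step 32: x=[7.2050] v=[0.0375]
First v>=0 after going negative at step 32, time=4.8000

Answer: 4.8000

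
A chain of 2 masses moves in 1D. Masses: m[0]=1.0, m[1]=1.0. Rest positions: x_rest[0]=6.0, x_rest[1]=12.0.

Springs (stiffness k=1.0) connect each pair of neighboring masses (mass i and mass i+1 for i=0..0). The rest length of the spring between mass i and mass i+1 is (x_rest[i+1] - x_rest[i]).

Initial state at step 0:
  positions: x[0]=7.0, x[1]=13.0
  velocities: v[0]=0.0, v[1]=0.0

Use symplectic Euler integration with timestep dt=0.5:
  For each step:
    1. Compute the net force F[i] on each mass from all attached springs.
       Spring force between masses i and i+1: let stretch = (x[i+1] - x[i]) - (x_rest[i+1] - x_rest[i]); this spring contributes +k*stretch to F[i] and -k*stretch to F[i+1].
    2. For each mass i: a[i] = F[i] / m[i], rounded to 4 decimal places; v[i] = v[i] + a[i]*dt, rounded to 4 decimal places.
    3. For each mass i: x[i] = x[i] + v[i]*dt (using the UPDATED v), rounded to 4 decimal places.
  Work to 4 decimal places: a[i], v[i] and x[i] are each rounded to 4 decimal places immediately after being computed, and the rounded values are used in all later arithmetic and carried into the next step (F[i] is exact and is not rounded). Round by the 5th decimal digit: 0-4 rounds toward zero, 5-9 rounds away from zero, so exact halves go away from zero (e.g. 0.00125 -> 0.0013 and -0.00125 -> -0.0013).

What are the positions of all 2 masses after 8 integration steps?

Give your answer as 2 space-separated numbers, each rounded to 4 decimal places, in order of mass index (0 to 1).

Step 0: x=[7.0000 13.0000] v=[0.0000 0.0000]
Step 1: x=[7.0000 13.0000] v=[0.0000 0.0000]
Step 2: x=[7.0000 13.0000] v=[0.0000 0.0000]
Step 3: x=[7.0000 13.0000] v=[0.0000 0.0000]
Step 4: x=[7.0000 13.0000] v=[0.0000 0.0000]
Step 5: x=[7.0000 13.0000] v=[0.0000 0.0000]
Step 6: x=[7.0000 13.0000] v=[0.0000 0.0000]
Step 7: x=[7.0000 13.0000] v=[0.0000 0.0000]
Step 8: x=[7.0000 13.0000] v=[0.0000 0.0000]

Answer: 7.0000 13.0000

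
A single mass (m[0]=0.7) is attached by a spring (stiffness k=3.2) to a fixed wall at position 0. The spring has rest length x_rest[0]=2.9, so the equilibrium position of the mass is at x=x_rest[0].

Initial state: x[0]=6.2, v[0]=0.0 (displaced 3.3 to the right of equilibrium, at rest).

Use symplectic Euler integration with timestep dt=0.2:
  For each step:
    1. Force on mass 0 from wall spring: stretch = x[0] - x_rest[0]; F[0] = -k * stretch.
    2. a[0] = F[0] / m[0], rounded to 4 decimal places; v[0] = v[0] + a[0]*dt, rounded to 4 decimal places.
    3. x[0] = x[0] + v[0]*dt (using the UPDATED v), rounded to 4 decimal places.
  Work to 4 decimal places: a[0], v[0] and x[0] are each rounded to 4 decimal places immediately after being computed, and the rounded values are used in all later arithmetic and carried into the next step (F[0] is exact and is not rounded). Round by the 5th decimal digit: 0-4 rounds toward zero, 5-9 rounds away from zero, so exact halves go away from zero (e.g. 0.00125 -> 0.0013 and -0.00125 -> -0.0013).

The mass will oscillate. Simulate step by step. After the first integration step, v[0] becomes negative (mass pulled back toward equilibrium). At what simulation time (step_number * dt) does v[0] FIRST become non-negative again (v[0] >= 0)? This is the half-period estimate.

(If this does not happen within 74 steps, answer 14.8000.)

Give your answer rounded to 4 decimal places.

Step 0: x=[6.2000] v=[0.0000]
Step 1: x=[5.5966] v=[-3.0171]
Step 2: x=[4.5001] v=[-5.4826]
Step 3: x=[3.1110] v=[-6.9455]
Step 4: x=[1.6833] v=[-7.1384]
Step 5: x=[0.4781] v=[-6.0260]
Step 6: x=[-0.2842] v=[-3.8117]
Step 7: x=[-0.4643] v=[-0.9004]
Step 8: x=[-0.0292] v=[2.1755]
First v>=0 after going negative at step 8, time=1.6000

Answer: 1.6000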